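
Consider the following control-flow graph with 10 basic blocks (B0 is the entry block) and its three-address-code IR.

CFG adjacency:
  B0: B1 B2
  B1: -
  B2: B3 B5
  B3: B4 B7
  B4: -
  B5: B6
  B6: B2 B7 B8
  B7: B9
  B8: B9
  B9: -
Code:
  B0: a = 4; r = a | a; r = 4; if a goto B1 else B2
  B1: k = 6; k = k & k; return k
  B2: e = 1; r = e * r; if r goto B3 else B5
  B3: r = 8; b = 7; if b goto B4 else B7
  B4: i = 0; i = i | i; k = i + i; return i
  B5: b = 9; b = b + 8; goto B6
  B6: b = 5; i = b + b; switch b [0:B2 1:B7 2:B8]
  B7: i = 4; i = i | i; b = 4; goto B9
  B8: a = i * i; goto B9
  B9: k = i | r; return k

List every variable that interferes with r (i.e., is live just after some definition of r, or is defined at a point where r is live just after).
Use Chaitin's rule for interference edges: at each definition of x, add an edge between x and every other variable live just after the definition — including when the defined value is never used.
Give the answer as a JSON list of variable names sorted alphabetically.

Answer: ["a", "b", "e", "i"]

Working:
Block summaries:
  B0 def {a,r} use ∅
  B1 def {k} use ∅
  B2 def {e,r} use {r}
  B3 def {b,r} use ∅
  B4 def {i,k} use ∅
  B5 def {b} use ∅
  B6 def {b,i} use ∅
  B7 def {b,i} use ∅
  B8 def {a} use {i}
  B9 def {k} use {i,r}

Live sets:
  B0: in=∅ out={r}
  B1: in=∅ out=∅
  B2: in={r} out={r}
  B3: in=∅ out={r}
  B4: in=∅ out=∅
  B5: in={r} out={r}
  B6: in={r} out={i,r}
  B7: in={r} out={i,r}
  B8: in={i,r} out={i,r}
  B9: in={i,r} out=∅

Conflict graph:
  a↔{i,r}
  b↔{i,r}
  e↔{r}
  i↔{a,b,k,r}
  k↔{i}
  r↔{a,b,e,i}

N(r) = ["a", "b", "e", "i"]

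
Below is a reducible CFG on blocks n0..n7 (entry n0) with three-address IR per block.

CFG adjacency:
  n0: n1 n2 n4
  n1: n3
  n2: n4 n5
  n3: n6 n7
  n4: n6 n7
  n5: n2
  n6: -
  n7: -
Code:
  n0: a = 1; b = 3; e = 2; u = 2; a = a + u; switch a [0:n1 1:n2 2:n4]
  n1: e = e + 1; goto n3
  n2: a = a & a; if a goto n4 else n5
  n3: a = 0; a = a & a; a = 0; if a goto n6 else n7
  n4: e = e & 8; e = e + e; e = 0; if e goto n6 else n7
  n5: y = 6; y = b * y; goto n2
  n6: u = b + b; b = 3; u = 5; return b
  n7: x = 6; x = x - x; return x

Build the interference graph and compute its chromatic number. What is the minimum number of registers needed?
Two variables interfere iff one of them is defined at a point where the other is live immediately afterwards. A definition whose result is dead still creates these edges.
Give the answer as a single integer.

Answer: 4

Analysis:
Block summaries:
  n0: def={a,b,e,u} ue=∅
  n1: def={e} ue={e}
  n2: def={a} ue={a}
  n3: def={a} ue=∅
  n4: def={e} ue={e}
  n5: def={y} ue={b}
  n6: def={b,u} ue={b}
  n7: def={x} ue=∅

Liveness:
  live n0: ∅→{a,b,e}
  live n1: {b,e}→{b}
  live n2: {a,b,e}→{a,b,e}
  live n3: {b}→{b}
  live n4: {b,e}→{b}
  live n5: {a,b,e}→{a,b,e}
  live n6: {b}→∅
  live n7: ∅→∅

Conflict graph:
  a — {b,e,u,y}
  b — {a,e,u,y}
  e — {a,b,u,y}
  u — {a,b,e}
  x — ∅
  y — {a,b,e}

Colouring:
  {a,b,e,u} pairwise interfere (4-clique) ⇒ χ ≥ 4
  assign a→c0 b→c1 e→c2 u→c3 x→c0 y→c3 — no edge inside a register ⇒ χ ≤ 4
  χ = 4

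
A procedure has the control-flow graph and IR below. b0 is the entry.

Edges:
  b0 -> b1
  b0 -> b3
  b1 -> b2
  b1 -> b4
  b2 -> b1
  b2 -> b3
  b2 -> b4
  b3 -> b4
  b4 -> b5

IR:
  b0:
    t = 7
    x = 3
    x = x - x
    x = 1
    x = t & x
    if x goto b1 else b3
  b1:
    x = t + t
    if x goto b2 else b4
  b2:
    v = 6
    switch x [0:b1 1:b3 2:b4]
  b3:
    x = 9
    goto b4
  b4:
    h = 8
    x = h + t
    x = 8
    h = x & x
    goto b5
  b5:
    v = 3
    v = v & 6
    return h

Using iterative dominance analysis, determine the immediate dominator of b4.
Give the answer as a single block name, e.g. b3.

idom tree: b1←b0 b2←b1 b3←b0 b4←b0 b5←b4
Join-block Dom:
  b1: preds {b0,b2}: {b0} ∩ {b0,b1,b2} = {b0}; idom=b0
  b3: preds {b0,b2}: {b0} ∩ {b0,b1,b2} = {b0}; idom=b0
  b4: preds {b1,b2,b3}: {b0,b1} ∩ {b0,b1,b2} ∩ {b0,b3} = {b0}; idom=b0

idom(b4) = b0

Answer: b0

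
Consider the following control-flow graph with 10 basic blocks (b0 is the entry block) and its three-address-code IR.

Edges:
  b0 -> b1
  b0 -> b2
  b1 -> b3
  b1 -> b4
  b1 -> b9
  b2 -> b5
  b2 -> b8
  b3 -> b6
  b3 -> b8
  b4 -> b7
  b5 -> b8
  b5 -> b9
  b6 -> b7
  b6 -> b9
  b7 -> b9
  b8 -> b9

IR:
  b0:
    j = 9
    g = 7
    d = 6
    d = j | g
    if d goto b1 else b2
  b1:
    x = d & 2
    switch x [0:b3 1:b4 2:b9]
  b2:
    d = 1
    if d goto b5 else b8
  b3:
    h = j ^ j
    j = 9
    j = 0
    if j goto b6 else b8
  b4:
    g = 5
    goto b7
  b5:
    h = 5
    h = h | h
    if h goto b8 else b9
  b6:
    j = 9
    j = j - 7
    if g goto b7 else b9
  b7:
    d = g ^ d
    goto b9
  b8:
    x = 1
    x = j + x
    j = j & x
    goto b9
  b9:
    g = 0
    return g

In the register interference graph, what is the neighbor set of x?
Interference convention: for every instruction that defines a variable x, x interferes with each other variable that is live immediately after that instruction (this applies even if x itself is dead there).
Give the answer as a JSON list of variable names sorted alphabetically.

Answer: ["d", "g", "j"]

Analysis:
Per-block:
  b0: {d,g,j} / ∅
  b1: {x} / {d}
  b2: {d} / ∅
  b3: {h,j} / {j}
  b4: {g} / ∅
  b5: {h} / ∅
  b6: {j} / {g}
  b7: {d} / {d,g}
  b8: {j,x} / {j}
  b9: {g} / ∅

Backward fixpoint:
  b0 li=∅ lo={d,g,j}
  b1 li={d,g,j} lo={d,g,j}
  b2 li={j} lo={j}
  b3 li={d,g,j} lo={d,g,j}
  b4 li={d} lo={d,g}
  b5 li={j} lo={j}
  b6 li={d,g} lo={d,g}
  b7 li={d,g} lo=∅
  b8 li={j} lo=∅
  b9 li=∅ lo=∅

Interference:
  d: {g,h,j,x}
  g: {d,h,j,x}
  h: {d,g,j}
  j: {d,g,h,x}
  x: {d,g,j}

N(x) = ["d", "g", "j"]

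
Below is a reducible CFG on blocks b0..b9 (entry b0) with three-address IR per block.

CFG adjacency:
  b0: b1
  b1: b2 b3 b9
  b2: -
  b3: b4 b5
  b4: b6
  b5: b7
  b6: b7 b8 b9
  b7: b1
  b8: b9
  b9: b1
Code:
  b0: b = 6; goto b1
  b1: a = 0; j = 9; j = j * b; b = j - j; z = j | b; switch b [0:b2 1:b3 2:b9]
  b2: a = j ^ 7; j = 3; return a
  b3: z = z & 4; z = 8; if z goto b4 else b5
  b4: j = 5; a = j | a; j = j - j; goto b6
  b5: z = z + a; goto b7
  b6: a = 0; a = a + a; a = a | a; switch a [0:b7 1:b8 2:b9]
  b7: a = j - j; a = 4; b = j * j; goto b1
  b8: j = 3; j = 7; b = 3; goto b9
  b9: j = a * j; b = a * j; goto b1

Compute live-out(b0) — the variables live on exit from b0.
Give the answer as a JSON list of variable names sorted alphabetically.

Block summaries:
  b0: def={b} ue=∅
  b1: def={a,b,j,z} ue={b}
  b2: def={a,j} ue={j}
  b3: def={z} ue={z}
  b4: def={a,j} ue={a}
  b5: def={z} ue={a,z}
  b6: def={a} ue=∅
  b7: def={a,b} ue={j}
  b8: def={b,j} ue=∅
  b9: def={b,j} ue={a,j}

Backward fixpoint:
  b0 li=∅ lo={b}
  b1 li={b} lo={a,j,z}
  b2 li={j} lo=∅
  b3 li={a,j,z} lo={a,j,z}
  b4 li={a} lo={j}
  b5 li={a,j,z} lo={j}
  b6 li={j} lo={a,j}
  b7 li={j} lo={b}
  b8 li={a} lo={a,j}
  b9 li={a,j} lo={b}

live-out(b0) = ["b"]

Answer: ["b"]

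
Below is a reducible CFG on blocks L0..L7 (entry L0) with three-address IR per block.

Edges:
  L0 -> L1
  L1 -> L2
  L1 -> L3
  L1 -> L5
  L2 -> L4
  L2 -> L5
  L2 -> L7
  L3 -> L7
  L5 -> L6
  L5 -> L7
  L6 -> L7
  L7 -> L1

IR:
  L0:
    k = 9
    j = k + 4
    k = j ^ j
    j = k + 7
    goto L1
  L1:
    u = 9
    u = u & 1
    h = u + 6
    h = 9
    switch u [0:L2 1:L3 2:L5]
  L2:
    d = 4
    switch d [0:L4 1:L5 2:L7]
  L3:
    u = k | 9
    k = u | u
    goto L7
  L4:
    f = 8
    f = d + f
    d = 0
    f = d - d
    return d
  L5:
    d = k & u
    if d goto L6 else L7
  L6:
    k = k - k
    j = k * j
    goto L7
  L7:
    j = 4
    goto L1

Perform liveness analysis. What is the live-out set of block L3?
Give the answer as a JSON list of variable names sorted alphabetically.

Answer: ["k"]

Derivation:
def/use:
  L0 def {j,k} use ∅
  L1 def {h,u} use ∅
  L2 def {d} use ∅
  L3 def {k,u} use {k}
  L4 def {d,f} use {d}
  L5 def {d} use {k,u}
  L6 def {j,k} use {j,k}
  L7 def {j} use ∅

Backward fixpoint:
  L0 li=∅ lo={j,k}
  L1 li={j,k} lo={j,k,u}
  L2 li={j,k,u} lo={d,j,k,u}
  L3 li={k} lo={k}
  L4 li={d} lo=∅
  L5 li={j,k,u} lo={j,k}
  L6 li={j,k} lo={k}
  L7 li={k} lo={j,k}

live-out(L3) = ["k"]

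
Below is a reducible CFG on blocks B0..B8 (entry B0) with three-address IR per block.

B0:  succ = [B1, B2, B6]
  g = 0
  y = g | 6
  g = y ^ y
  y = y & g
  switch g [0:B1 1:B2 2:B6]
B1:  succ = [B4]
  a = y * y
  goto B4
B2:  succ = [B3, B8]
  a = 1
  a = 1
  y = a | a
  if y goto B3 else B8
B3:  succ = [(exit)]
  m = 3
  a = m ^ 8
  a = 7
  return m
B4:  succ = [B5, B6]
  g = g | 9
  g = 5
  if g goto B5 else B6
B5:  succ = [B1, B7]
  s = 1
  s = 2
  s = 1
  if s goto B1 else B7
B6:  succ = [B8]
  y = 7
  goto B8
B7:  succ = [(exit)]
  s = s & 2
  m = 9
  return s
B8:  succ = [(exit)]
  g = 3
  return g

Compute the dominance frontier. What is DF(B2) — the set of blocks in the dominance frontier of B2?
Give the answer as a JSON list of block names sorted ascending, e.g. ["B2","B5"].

idom tree: B1←B0 B2←B0 B3←B2 B4←B1 B5←B4 B6←B0 B7←B5 B8←B0
Dom at joins:
  B1: preds {B0,B5}: {B0} ∩ {B0,B1,B4,B5} = {B0}; idom=B0
  B6: preds {B0,B4}: {B0} ∩ {B0,B1,B4} = {B0}; idom=B0
  B8: preds {B2,B6}: {B0,B2} ∩ {B0,B6} = {B0}; idom=B0

DF derivation:
  B1←B0: walk · to B0
  B1←B5: walk B5→B4→B1 to B0
  B6←B0: walk · to B0
  B6←B4: walk B4→B1 to B0
  B8←B2: walk B2 to B0
  B8←B6: walk B6 to B0
  B0: DF=∅
  B1: DF={B1,B6}
  B2: DF={B8}
  B3: DF=∅
  B4: DF={B1,B6}
  B5: DF={B1}
  B6: DF={B8}
  B7: DF=∅
  B8: DF=∅

DF(B2) = ["B8"]

Answer: ["B8"]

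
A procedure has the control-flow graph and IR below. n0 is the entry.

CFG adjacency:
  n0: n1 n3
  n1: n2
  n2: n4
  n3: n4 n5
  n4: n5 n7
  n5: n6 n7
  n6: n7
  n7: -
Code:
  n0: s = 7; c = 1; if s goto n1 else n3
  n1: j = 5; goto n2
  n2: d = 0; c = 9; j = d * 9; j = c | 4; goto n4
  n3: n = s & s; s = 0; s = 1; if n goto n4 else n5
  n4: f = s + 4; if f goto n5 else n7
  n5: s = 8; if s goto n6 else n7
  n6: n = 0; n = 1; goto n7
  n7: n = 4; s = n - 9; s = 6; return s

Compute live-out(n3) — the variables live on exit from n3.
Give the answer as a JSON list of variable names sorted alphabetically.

Block summaries:
  n0: def={c,s} ue=∅
  n1: def={j} ue=∅
  n2: def={c,d,j} ue=∅
  n3: def={n,s} ue={s}
  n4: def={f} ue={s}
  n5: def={s} ue=∅
  n6: def={n} ue=∅
  n7: def={n,s} ue=∅

Liveness:
  n0: in=∅ out={s}
  n1: in={s} out={s}
  n2: in={s} out={s}
  n3: in={s} out={s}
  n4: in={s} out=∅
  n5: in=∅ out=∅
  n6: in=∅ out=∅
  n7: in=∅ out=∅

live-out(n3) = ["s"]

Answer: ["s"]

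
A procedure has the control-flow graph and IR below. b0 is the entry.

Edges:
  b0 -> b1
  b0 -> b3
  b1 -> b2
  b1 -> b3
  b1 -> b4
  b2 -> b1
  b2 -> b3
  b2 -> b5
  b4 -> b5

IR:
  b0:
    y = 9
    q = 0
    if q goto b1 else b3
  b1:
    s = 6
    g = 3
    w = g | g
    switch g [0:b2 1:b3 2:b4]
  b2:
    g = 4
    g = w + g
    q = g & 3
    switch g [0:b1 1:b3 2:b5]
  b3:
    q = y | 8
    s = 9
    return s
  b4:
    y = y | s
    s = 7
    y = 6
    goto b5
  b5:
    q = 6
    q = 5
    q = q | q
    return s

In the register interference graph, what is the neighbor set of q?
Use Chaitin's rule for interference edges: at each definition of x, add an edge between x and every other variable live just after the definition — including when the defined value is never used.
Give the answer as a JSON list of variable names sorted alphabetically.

Answer: ["g", "s", "y"]

Analysis:
Per-block:
  b0: def={q,y} ue=∅
  b1: def={g,s,w} ue=∅
  b2: def={g,q} ue={w}
  b3: def={q,s} ue={y}
  b4: def={s,y} ue={s,y}
  b5: def={q} ue={s}

Live sets:
  b0: in=∅ out={y}
  b1: in={y} out={s,w,y}
  b2: in={s,w,y} out={s,y}
  b3: in={y} out=∅
  b4: in={s,y} out={s}
  b5: in={s} out=∅

Interference:
  g — {q,s,w,y}
  q — {g,s,y}
  s — {g,q,w,y}
  w — {g,s,y}
  y — {g,q,s,w}

N(q) = ["g", "s", "y"]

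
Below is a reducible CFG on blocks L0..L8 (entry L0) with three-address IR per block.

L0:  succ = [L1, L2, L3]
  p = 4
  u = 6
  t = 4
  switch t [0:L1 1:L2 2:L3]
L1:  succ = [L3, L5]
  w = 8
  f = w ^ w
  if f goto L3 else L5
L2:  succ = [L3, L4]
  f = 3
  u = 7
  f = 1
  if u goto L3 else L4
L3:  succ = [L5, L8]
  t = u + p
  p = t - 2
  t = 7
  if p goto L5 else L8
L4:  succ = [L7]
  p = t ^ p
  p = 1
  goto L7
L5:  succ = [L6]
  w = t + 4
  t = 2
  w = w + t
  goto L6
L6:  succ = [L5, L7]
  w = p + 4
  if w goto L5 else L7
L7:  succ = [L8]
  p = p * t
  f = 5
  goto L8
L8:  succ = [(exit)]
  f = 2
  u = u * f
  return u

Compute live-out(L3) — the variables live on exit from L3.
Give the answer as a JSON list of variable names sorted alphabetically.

Answer: ["p", "t", "u"]

Analysis:
Block summaries:
  L0 def {p,t,u} use ∅
  L1 def {f,w} use ∅
  L2 def {f,u} use ∅
  L3 def {p,t} use {p,u}
  L4 def {p} use {p,t}
  L5 def {t,w} use {t}
  L6 def {w} use {p}
  L7 def {f,p} use {p,t}
  L8 def {f,u} use {u}

Liveness:
  L0: in=∅ out={p,t,u}
  L1: in={p,t,u} out={p,t,u}
  L2: in={p,t} out={p,t,u}
  L3: in={p,u} out={p,t,u}
  L4: in={p,t,u} out={p,t,u}
  L5: in={p,t,u} out={p,t,u}
  L6: in={p,t,u} out={p,t,u}
  L7: in={p,t,u} out={u}
  L8: in={u} out=∅

live-out(L3) = ["p", "t", "u"]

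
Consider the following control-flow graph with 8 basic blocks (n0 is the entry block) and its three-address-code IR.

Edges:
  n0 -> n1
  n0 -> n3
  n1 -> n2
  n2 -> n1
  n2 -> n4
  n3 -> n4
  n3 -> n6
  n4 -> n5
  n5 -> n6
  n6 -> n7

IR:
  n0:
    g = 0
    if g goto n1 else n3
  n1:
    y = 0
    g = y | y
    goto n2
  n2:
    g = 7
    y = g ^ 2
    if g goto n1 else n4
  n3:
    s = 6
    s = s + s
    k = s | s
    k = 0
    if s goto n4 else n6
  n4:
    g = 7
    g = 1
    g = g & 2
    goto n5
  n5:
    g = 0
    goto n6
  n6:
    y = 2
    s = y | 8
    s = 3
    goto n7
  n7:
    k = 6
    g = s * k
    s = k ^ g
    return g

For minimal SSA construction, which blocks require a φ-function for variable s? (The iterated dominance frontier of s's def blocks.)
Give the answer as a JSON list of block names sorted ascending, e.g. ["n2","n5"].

idom tree: n1←n0 n2←n1 n3←n0 n4←n0 n5←n4 n6←n0 n7←n6
Dom at joins:
  n1: preds {n0,n2}: {n0} ∩ {n0,n1,n2} = {n0}; idom=n0
  n4: preds {n2,n3}: {n0,n1,n2} ∩ {n0,n3} = {n0}; idom=n0
  n6: preds {n3,n5}: {n0,n3} ∩ {n0,n4,n5} = {n0}; idom=n0

DF walk-up:
  n1←n0: walk · to n0
  n1←n2: walk n2→n1 to n0
  n4←n2: walk n2→n1 to n0
  n4←n3: walk n3 to n0
  n6←n3: walk n3 to n0
  n6←n5: walk n5→n4 to n0
  n0: DF=∅
  n1: DF={n1,n4}
  n2: DF={n1,n4}
  n3: DF={n4,n6}
  n4: DF={n6}
  n5: DF={n6}
  n6: DF=∅
  n7: DF=∅

φ for s: defs {n3,n6,n7}
  DF⁺ = {n4,n6}

Answer: ["n4", "n6"]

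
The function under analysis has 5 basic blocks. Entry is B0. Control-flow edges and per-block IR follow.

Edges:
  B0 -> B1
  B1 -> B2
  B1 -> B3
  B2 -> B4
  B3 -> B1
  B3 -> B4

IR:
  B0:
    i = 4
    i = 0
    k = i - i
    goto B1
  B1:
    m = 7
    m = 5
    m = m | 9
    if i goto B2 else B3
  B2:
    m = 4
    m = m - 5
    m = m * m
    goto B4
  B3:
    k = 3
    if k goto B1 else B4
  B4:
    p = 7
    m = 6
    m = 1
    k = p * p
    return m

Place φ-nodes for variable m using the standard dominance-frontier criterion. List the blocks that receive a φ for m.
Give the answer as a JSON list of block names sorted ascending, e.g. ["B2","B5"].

Answer: ["B1", "B4"]

Analysis:
idom tree: B1←B0 B2←B1 B3←B1 B4←B1
Join-block Dom:
  B1: preds {B0,B3}: {B0} ∩ {B0,B1,B3} = {B0}; idom=B0
  B4: preds {B2,B3}: {B0,B1,B2} ∩ {B0,B1,B3} = {B0,B1}; idom=B1

Frontier:
  B1←B0: walk · to B0
  B1←B3: walk B3→B1 to B0
  B4←B2: walk B2 to B1
  B4←B3: walk B3 to B1
  DF(B0)=∅
  DF(B1)={B1}
  DF(B2)={B4}
  DF(B3)={B1,B4}
  DF(B4)=∅

φ for m: defs {B1,B2,B4}
  DF⁺ = {B1,B4}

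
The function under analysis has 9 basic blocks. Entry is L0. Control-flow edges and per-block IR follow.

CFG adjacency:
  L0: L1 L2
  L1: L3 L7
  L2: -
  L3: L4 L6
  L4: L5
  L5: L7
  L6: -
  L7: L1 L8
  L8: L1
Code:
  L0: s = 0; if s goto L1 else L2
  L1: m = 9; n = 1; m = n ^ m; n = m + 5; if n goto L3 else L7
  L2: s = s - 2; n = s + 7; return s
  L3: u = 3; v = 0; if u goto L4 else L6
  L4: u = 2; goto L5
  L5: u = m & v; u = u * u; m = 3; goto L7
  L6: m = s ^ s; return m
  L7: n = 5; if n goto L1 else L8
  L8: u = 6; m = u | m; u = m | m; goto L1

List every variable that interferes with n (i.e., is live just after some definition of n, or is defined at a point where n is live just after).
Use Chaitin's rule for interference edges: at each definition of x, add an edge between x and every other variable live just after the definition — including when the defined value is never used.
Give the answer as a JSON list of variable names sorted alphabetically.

Block summaries:
  L0: def={s} ue=∅
  L1: def={m,n} ue=∅
  L2: def={n,s} ue={s}
  L3: def={u,v} ue=∅
  L4: def={u} ue=∅
  L5: def={m,u} ue={m,v}
  L6: def={m} ue={s}
  L7: def={n} ue=∅
  L8: def={m,u} ue={m}

Backward fixpoint:
  L0 li=∅ lo={s}
  L1 li={s} lo={m,s}
  L2 li={s} lo=∅
  L3 li={m,s} lo={m,s,v}
  L4 li={m,s,v} lo={m,s,v}
  L5 li={m,s,v} lo={m,s}
  L6 li={s} lo=∅
  L7 li={m,s} lo={m,s}
  L8 li={m,s} lo={s}

Interfere edges:
  m↔{n,s,u,v}
  n↔{m,s}
  s↔{m,n,u,v}
  u↔{m,s,v}
  v↔{m,s,u}

N(n) = ["m", "s"]

Answer: ["m", "s"]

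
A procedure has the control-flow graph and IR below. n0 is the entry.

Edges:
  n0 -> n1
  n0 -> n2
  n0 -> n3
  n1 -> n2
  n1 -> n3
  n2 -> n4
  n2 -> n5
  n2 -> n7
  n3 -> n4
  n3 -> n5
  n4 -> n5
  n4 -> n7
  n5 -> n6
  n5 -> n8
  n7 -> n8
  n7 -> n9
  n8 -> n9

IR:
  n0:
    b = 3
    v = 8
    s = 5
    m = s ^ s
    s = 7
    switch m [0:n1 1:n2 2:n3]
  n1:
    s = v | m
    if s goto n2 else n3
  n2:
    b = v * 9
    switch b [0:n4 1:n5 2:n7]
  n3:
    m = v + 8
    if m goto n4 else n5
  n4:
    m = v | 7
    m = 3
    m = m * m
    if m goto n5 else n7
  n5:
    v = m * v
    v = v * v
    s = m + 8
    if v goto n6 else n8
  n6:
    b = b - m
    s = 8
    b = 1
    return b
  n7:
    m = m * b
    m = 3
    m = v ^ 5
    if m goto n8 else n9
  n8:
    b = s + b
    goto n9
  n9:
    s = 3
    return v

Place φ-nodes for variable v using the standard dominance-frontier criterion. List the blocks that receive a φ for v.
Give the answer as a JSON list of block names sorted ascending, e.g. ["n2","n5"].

Answer: ["n8", "n9"]

Derivation:
idom tree: n1←n0 n2←n0 n3←n0 n4←n0 n5←n0 n6←n5 n7←n0 n8←n0 n9←n0
Join-block Dom:
  n2: preds {n0,n1}: {n0} ∩ {n0,n1} = {n0}; idom=n0
  n3: preds {n0,n1}: {n0} ∩ {n0,n1} = {n0}; idom=n0
  n4: preds {n2,n3}: {n0,n2} ∩ {n0,n3} = {n0}; idom=n0
  n5: preds {n2,n3,n4}: {n0,n2} ∩ {n0,n3} ∩ {n0,n4} = {n0}; idom=n0
  n7: preds {n2,n4}: {n0,n2} ∩ {n0,n4} = {n0}; idom=n0
  n8: preds {n5,n7}: {n0,n5} ∩ {n0,n7} = {n0}; idom=n0
  n9: preds {n7,n8}: {n0,n7} ∩ {n0,n8} = {n0}; idom=n0

DF derivation:
  join n2 pred n0: · stop@n0
  join n2 pred n1: n1 stop@n0
  join n3 pred n0: · stop@n0
  join n3 pred n1: n1 stop@n0
  join n4 pred n2: n2 stop@n0
  join n4 pred n3: n3 stop@n0
  join n5 pred n2: n2 stop@n0
  join n5 pred n3: n3 stop@n0
  join n5 pred n4: n4 stop@n0
  join n7 pred n2: n2 stop@n0
  join n7 pred n4: n4 stop@n0
  join n8 pred n5: n5 stop@n0
  join n8 pred n7: n7 stop@n0
  join n9 pred n7: n7 stop@n0
  join n9 pred n8: n8 stop@n0
  n0: DF=∅
  n1: DF={n2,n3}
  n2: DF={n4,n5,n7}
  n3: DF={n4,n5}
  n4: DF={n5,n7}
  n5: DF={n8}
  n6: DF=∅
  n7: DF={n8,n9}
  n8: DF={n9}
  n9: DF=∅

φ for v: defs {n0,n5}
  DF⁺ = {n8,n9}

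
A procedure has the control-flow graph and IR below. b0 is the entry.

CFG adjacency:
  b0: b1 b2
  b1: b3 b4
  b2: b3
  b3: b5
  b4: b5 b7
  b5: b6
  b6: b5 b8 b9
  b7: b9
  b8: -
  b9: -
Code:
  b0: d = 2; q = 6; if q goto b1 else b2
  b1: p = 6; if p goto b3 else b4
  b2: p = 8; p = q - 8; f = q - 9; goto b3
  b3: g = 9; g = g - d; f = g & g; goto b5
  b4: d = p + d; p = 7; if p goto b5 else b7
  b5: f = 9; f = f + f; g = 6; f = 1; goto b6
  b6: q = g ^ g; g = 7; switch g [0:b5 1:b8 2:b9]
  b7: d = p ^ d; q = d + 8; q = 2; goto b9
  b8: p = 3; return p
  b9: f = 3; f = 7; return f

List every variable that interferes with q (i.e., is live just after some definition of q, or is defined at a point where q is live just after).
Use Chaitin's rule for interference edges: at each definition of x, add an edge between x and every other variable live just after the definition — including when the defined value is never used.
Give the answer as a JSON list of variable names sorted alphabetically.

Per-block:
  b0: {d,q} / ∅
  b1: {p} / ∅
  b2: {f,p} / {q}
  b3: {f,g} / {d}
  b4: {d,p} / {d,p}
  b5: {f,g} / ∅
  b6: {g,q} / {g}
  b7: {d,q} / {d,p}
  b8: {p} / ∅
  b9: {f} / ∅

Backward fixpoint:
  b0 li=∅ lo={d,q}
  b1 li={d} lo={d,p}
  b2 li={d,q} lo={d}
  b3 li={d} lo=∅
  b4 li={d,p} lo={d,p}
  b5 li=∅ lo={g}
  b6 li={g} lo=∅
  b7 li={d,p} lo=∅
  b8 li=∅ lo=∅
  b9 li=∅ lo=∅

Interference:
  d: {f,g,p,q}
  f: {d,g}
  g: {d,f}
  p: {d,q}
  q: {d,p}

N(q) = ["d", "p"]

Answer: ["d", "p"]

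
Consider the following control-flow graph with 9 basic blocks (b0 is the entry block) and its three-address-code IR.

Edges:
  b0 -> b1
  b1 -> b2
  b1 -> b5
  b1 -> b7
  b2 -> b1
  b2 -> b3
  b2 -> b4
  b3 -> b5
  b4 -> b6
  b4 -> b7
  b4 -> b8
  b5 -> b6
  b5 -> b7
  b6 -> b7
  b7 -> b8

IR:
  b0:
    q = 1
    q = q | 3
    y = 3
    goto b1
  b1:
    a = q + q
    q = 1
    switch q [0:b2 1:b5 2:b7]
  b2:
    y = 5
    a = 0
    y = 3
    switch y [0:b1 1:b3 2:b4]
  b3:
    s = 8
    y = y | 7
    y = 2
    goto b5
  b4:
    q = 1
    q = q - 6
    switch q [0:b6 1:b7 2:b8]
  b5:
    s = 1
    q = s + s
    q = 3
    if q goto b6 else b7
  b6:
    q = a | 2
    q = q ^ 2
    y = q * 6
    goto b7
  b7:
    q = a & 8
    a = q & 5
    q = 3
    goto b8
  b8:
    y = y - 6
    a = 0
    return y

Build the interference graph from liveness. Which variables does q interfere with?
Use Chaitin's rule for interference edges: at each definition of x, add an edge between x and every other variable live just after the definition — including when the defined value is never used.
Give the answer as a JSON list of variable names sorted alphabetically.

Answer: ["a", "y"]

Working:
def/use:
  b0: def={q,y} ue=∅
  b1: def={a,q} ue={q}
  b2: def={a,y} ue=∅
  b3: def={s,y} ue={y}
  b4: def={q} ue=∅
  b5: def={q,s} ue=∅
  b6: def={q,y} ue={a}
  b7: def={a,q} ue={a}
  b8: def={a,y} ue={y}

Backward fixpoint:
  b0: in=∅ out={q,y}
  b1: in={q,y} out={a,q,y}
  b2: in={q} out={a,q,y}
  b3: in={a,y} out={a,y}
  b4: in={a,y} out={a,y}
  b5: in={a,y} out={a,y}
  b6: in={a} out={a,y}
  b7: in={a,y} out={y}
  b8: in={y} out=∅

Interference:
  a — {q,s,y}
  q — {a,y}
  s — {a,y}
  y — {a,q,s}

N(q) = ["a", "y"]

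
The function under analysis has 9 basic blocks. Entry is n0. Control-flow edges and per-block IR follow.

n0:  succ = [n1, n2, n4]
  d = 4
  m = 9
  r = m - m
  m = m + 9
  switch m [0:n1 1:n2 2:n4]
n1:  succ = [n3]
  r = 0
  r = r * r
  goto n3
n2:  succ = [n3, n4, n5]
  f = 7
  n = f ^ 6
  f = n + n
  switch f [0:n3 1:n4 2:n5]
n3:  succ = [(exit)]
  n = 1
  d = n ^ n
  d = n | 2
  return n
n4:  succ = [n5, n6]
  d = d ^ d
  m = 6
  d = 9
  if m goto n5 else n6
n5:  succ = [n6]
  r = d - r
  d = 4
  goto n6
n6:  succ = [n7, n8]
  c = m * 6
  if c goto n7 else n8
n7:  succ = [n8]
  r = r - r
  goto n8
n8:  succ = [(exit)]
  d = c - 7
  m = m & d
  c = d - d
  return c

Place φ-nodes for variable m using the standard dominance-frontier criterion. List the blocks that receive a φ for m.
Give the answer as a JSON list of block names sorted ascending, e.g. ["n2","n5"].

idom tree: n1←n0 n2←n0 n3←n0 n4←n0 n5←n0 n6←n0 n7←n6 n8←n6
Join-block Dom:
  n3: preds {n1,n2}: {n0,n1} ∩ {n0,n2} = {n0}; idom=n0
  n4: preds {n0,n2}: {n0} ∩ {n0,n2} = {n0}; idom=n0
  n5: preds {n2,n4}: {n0,n2} ∩ {n0,n4} = {n0}; idom=n0
  n6: preds {n4,n5}: {n0,n4} ∩ {n0,n5} = {n0}; idom=n0
  n8: preds {n6,n7}: {n0,n6} ∩ {n0,n6,n7} = {n0,n6}; idom=n6

Frontier:
  n3←n1: walk n1 to n0
  n3←n2: walk n2 to n0
  n4←n0: walk · to n0
  n4←n2: walk n2 to n0
  n5←n2: walk n2 to n0
  n5←n4: walk n4 to n0
  n6←n4: walk n4 to n0
  n6←n5: walk n5 to n0
  n8←n6: walk · to n6
  n8←n7: walk n7 to n6
  n0: DF=∅
  n1: DF={n3}
  n2: DF={n3,n4,n5}
  n3: DF=∅
  n4: DF={n5,n6}
  n5: DF={n6}
  n6: DF=∅
  n7: DF={n8}
  n8: DF=∅

φ for m: defs {n0,n4,n8}
  DF⁺ = {n5,n6}

Answer: ["n5", "n6"]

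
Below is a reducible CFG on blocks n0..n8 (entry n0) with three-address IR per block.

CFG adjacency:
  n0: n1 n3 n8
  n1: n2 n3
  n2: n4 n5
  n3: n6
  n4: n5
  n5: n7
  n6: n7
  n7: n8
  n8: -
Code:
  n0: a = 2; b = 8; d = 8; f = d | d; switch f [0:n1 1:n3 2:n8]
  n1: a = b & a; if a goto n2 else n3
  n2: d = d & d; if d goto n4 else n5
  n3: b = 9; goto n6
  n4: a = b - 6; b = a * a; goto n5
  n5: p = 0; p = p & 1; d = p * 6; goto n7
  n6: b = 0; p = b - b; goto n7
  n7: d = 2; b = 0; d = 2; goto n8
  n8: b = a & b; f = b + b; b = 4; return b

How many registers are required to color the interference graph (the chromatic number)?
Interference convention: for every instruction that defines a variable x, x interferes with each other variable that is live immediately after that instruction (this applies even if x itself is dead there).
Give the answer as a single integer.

Per-block:
  n0: {a,b,d,f} / ∅
  n1: {a} / {a,b}
  n2: {d} / {d}
  n3: {b} / ∅
  n4: {a,b} / {b}
  n5: {d,p} / ∅
  n6: {b,p} / ∅
  n7: {b,d} / ∅
  n8: {b,f} / {a,b}

Liveness:
  n0: in=∅ out={a,b,d}
  n1: in={a,b,d} out={a,b,d}
  n2: in={a,b,d} out={a,b}
  n3: in={a} out={a}
  n4: in={b} out={a}
  n5: in={a} out={a}
  n6: in={a} out={a}
  n7: in={a} out={a,b}
  n8: in={a,b} out=∅

Interfere edges:
  a: {b,d,f,p}
  b: {a,d,f}
  d: {a,b,f}
  f: {a,b,d}
  p: {a}

Chromatic number:
  clique {a,b,d,f} ⇒ need ≥ 4
  4-colouring: c0={a}  c1={b,p}  c2={d}  c3={f}
  χ = 4

Answer: 4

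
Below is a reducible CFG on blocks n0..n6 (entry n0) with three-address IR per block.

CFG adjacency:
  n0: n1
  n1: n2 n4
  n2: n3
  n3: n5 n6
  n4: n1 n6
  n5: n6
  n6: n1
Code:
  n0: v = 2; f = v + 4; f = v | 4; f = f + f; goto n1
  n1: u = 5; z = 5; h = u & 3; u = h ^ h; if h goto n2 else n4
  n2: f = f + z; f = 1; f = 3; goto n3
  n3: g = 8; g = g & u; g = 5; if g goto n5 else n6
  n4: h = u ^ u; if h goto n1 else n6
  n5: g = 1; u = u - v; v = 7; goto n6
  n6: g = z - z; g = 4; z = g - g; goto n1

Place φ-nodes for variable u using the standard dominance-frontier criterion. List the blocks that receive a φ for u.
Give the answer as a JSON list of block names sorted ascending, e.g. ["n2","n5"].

Answer: ["n1", "n6"]

Derivation:
idom tree: n1←n0 n2←n1 n3←n2 n4←n1 n5←n3 n6←n1
Join-block Dom:
  n1: preds {n0,n4,n6}: {n0} ∩ {n0,n1,n4} ∩ {n0,n1,n6} = {n0}; idom=n0
  n6: preds {n3,n4,n5}: {n0,n1,n2,n3} ∩ {n0,n1,n4} ∩ {n0,n1,n2,n3,n5} = {n0,n1}; idom=n1

DF walk-up:
  join n1 pred n0: · stop@n0
  join n1 pred n4: n4→n1 stop@n0
  join n1 pred n6: n6→n1 stop@n0
  join n6 pred n3: n3→n2 stop@n1
  join n6 pred n4: n4 stop@n1
  join n6 pred n5: n5→n3→n2 stop@n1
  DF(n0)=∅
  DF(n1)={n1}
  DF(n2)={n6}
  DF(n3)={n6}
  DF(n4)={n1,n6}
  DF(n5)={n6}
  DF(n6)={n1}

φ for u: defs {n1,n5}
  DF⁺ = {n1,n6}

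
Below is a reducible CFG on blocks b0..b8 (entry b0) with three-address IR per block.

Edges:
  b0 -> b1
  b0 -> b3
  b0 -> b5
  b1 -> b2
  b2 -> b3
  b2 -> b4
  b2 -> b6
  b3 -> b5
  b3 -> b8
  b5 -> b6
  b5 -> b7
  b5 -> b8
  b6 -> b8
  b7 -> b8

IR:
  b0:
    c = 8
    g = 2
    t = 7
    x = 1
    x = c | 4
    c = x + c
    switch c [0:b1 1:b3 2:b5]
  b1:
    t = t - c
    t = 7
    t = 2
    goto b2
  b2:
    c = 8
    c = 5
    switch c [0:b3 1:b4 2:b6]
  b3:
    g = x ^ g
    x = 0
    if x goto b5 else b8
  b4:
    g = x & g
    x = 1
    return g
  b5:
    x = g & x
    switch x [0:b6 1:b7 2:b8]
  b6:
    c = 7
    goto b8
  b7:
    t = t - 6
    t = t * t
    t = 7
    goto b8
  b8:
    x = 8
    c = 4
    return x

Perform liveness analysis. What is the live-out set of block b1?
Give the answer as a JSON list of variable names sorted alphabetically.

Per-block:
  b0: {c,g,t,x} / ∅
  b1: {t} / {c,t}
  b2: {c} / ∅
  b3: {g,x} / {g,x}
  b4: {g,x} / {g,x}
  b5: {x} / {g,x}
  b6: {c} / ∅
  b7: {t} / {t}
  b8: {c,x} / ∅

Live sets:
  b0 li=∅ lo={c,g,t,x}
  b1 li={c,g,t,x} lo={g,t,x}
  b2 li={g,t,x} lo={g,t,x}
  b3 li={g,t,x} lo={g,t,x}
  b4 li={g,x} lo=∅
  b5 li={g,t,x} lo={t}
  b6 li=∅ lo=∅
  b7 li={t} lo=∅
  b8 li=∅ lo=∅

live-out(b1) = ["g", "t", "x"]

Answer: ["g", "t", "x"]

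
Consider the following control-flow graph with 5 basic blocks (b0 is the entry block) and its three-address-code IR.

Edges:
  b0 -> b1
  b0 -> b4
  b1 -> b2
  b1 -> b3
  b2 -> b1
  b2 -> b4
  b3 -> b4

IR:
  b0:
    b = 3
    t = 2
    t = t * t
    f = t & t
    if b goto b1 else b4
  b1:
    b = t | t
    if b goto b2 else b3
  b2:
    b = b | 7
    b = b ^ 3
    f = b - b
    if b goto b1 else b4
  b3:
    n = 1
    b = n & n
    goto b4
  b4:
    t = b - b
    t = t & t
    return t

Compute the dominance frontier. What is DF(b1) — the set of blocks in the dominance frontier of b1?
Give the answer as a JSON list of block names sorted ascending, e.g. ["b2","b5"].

Answer: ["b1", "b4"]

Analysis:
idom tree: b1←b0 b2←b1 b3←b1 b4←b0
Dom at joins:
  b1: preds {b0,b2}: {b0} ∩ {b0,b1,b2} = {b0}; idom=b0
  b4: preds {b0,b2,b3}: {b0} ∩ {b0,b1,b2} ∩ {b0,b1,b3} = {b0}; idom=b0

Frontier:
  join b1 pred b0: · stop@b0
  join b1 pred b2: b2→b1 stop@b0
  join b4 pred b0: · stop@b0
  join b4 pred b2: b2→b1 stop@b0
  join b4 pred b3: b3→b1 stop@b0
  b0: DF=∅
  b1: DF={b1,b4}
  b2: DF={b1,b4}
  b3: DF={b4}
  b4: DF=∅

DF(b1) = ["b1", "b4"]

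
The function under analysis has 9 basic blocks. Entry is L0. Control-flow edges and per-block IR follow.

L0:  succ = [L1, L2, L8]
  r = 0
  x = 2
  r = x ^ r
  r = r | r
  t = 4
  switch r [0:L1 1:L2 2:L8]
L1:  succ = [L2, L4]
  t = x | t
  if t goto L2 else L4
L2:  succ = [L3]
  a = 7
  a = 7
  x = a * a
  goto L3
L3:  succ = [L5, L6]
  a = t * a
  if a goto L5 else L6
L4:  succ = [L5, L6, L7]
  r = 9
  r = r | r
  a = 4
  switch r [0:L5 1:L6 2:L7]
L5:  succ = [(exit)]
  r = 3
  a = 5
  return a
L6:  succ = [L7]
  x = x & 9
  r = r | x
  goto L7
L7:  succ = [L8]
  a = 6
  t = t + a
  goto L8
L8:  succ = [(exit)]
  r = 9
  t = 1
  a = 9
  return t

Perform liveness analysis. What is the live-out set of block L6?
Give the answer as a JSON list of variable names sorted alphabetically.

Answer: ["t"]

Analysis:
def/use:
  L0: {r,t,x} / ∅
  L1: {t} / {t,x}
  L2: {a,x} / ∅
  L3: {a} / {a,t}
  L4: {a,r} / ∅
  L5: {a,r} / ∅
  L6: {r,x} / {r,x}
  L7: {a,t} / {t}
  L8: {a,r,t} / ∅

Liveness:
  L0: in=∅ out={r,t,x}
  L1: in={r,t,x} out={r,t,x}
  L2: in={r,t} out={a,r,t,x}
  L3: in={a,r,t,x} out={r,t,x}
  L4: in={t,x} out={r,t,x}
  L5: in=∅ out=∅
  L6: in={r,t,x} out={t}
  L7: in={t} out=∅
  L8: in=∅ out=∅

live-out(L6) = ["t"]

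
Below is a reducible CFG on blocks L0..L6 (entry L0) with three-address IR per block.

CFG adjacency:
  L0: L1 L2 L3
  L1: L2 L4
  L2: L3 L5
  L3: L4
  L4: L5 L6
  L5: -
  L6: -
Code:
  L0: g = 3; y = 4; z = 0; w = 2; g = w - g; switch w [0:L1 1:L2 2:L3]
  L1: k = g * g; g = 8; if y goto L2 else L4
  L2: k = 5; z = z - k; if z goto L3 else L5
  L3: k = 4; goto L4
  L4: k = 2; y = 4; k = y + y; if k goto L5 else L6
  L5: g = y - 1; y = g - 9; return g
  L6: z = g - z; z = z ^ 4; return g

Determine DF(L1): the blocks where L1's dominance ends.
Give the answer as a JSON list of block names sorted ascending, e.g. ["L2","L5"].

Answer: ["L2", "L4"]

Analysis:
idom tree: L1←L0 L2←L0 L3←L0 L4←L0 L5←L0 L6←L4
Dom∩ at merges:
  L2: preds {L0,L1}: {L0} ∩ {L0,L1} = {L0}; idom=L0
  L3: preds {L0,L2}: {L0} ∩ {L0,L2} = {L0}; idom=L0
  L4: preds {L1,L3}: {L0,L1} ∩ {L0,L3} = {L0}; idom=L0
  L5: preds {L2,L4}: {L0,L2} ∩ {L0,L4} = {L0}; idom=L0

Frontier:
  L2←L0: walk · to L0
  L2←L1: walk L1 to L0
  L3←L0: walk · to L0
  L3←L2: walk L2 to L0
  L4←L1: walk L1 to L0
  L4←L3: walk L3 to L0
  L5←L2: walk L2 to L0
  L5←L4: walk L4 to L0
  L0: DF=∅
  L1: DF={L2,L4}
  L2: DF={L3,L5}
  L3: DF={L4}
  L4: DF={L5}
  L5: DF=∅
  L6: DF=∅

DF(L1) = ["L2", "L4"]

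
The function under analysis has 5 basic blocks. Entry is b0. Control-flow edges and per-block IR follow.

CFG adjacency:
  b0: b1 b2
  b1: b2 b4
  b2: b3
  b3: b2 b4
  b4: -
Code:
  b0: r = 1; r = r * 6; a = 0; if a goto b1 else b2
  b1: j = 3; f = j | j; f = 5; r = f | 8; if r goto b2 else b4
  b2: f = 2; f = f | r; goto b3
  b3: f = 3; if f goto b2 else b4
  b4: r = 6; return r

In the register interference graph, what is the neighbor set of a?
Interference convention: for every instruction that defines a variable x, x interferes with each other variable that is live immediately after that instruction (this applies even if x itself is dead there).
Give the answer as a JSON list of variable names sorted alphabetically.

Answer: ["r"]

Derivation:
Block summaries:
  b0 def {a,r} use ∅
  b1 def {f,j,r} use ∅
  b2 def {f} use {r}
  b3 def {f} use ∅
  b4 def {r} use ∅

Backward fixpoint:
  live b0: ∅→{r}
  live b1: ∅→{r}
  live b2: {r}→{r}
  live b3: {r}→{r}
  live b4: ∅→∅

Interfere edges:
  a — {r}
  f — {r}
  j — ∅
  r — {a,f}

N(a) = ["r"]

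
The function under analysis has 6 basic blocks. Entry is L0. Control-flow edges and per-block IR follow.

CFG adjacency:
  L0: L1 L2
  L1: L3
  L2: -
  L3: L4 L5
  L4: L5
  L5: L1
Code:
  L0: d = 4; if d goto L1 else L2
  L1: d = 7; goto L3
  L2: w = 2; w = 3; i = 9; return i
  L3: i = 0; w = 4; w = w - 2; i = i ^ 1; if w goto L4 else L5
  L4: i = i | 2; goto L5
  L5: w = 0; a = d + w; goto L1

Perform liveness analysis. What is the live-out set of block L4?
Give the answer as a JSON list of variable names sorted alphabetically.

Block summaries:
  L0 def {d} use ∅
  L1 def {d} use ∅
  L2 def {i,w} use ∅
  L3 def {i,w} use ∅
  L4 def {i} use {i}
  L5 def {a,w} use {d}

Live sets:
  L0: in=∅ out=∅
  L1: in=∅ out={d}
  L2: in=∅ out=∅
  L3: in={d} out={d,i}
  L4: in={d,i} out={d}
  L5: in={d} out=∅

live-out(L4) = ["d"]

Answer: ["d"]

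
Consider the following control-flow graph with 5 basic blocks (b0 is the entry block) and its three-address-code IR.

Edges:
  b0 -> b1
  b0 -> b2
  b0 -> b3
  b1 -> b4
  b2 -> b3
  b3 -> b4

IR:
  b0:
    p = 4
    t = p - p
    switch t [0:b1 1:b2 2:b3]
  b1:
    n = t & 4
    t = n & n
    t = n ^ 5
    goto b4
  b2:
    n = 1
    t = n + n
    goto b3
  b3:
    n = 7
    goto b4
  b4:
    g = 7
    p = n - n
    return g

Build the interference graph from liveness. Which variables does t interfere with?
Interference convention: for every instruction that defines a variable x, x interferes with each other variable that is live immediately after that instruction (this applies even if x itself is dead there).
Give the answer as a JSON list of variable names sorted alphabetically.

Answer: ["n"]

Analysis:
def/use:
  b0 def {p,t} use ∅
  b1 def {n,t} use {t}
  b2 def {n,t} use ∅
  b3 def {n} use ∅
  b4 def {g,p} use {n}

Backward fixpoint:
  live b0: ∅→{t}
  live b1: {t}→{n}
  live b2: ∅→∅
  live b3: ∅→{n}
  live b4: {n}→∅

Conflict graph:
  g: {n,p}
  n: {g,t}
  p: {g}
  t: {n}

N(t) = ["n"]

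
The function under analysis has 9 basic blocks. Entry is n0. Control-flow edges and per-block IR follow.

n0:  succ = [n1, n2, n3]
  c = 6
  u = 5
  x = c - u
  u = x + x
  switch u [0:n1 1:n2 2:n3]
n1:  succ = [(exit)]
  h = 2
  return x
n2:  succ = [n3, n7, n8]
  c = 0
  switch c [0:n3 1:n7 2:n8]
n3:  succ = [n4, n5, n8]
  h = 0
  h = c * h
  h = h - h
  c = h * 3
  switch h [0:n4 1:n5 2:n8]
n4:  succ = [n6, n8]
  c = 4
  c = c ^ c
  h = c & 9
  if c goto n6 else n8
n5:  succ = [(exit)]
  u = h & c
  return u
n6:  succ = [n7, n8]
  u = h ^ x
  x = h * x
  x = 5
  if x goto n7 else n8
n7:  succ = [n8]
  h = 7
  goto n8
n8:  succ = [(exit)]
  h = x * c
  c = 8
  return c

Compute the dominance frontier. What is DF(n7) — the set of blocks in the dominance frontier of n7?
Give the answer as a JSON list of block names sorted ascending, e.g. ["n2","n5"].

idom tree: n1←n0 n2←n0 n3←n0 n4←n3 n5←n3 n6←n4 n7←n0 n8←n0
Dom∩ at merges:
  n3: preds {n0,n2}: {n0} ∩ {n0,n2} = {n0}; idom=n0
  n7: preds {n2,n6}: {n0,n2} ∩ {n0,n3,n4,n6} = {n0}; idom=n0
  n8: preds {n2,n3,n4,n6,n7}: {n0,n2} ∩ {n0,n3} ∩ {n0,n3,n4} ∩ {n0,n3,n4,n6} ∩ {n0,n7} = {n0}; idom=n0

DF derivation:
  n3←n0: walk · to n0
  n3←n2: walk n2 to n0
  n7←n2: walk n2 to n0
  n7←n6: walk n6→n4→n3 to n0
  n8←n2: walk n2 to n0
  n8←n3: walk n3 to n0
  n8←n4: walk n4→n3 to n0
  n8←n6: walk n6→n4→n3 to n0
  n8←n7: walk n7 to n0
  n0 → ∅
  n1 → ∅
  n2 → {n3,n7,n8}
  n3 → {n7,n8}
  n4 → {n7,n8}
  n5 → ∅
  n6 → {n7,n8}
  n7 → {n8}
  n8 → ∅

DF(n7) = ["n8"]

Answer: ["n8"]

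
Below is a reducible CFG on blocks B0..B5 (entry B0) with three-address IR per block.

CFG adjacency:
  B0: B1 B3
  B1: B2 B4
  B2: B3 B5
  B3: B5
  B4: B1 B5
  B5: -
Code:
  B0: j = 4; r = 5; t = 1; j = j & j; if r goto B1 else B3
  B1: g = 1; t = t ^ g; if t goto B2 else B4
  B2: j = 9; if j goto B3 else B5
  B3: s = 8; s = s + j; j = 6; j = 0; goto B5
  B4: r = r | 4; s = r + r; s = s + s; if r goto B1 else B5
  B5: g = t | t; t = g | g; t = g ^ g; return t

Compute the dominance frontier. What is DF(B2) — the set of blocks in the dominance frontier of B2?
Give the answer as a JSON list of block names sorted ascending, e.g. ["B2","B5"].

idom tree: B1←B0 B2←B1 B3←B0 B4←B1 B5←B0
Join-block Dom:
  B1: preds {B0,B4}: {B0} ∩ {B0,B1,B4} = {B0}; idom=B0
  B3: preds {B0,B2}: {B0} ∩ {B0,B1,B2} = {B0}; idom=B0
  B5: preds {B2,B3,B4}: {B0,B1,B2} ∩ {B0,B3} ∩ {B0,B1,B4} = {B0}; idom=B0

DF derivation:
  join B1 pred B0: · stop@B0
  join B1 pred B4: B4→B1 stop@B0
  join B3 pred B0: · stop@B0
  join B3 pred B2: B2→B1 stop@B0
  join B5 pred B2: B2→B1 stop@B0
  join B5 pred B3: B3 stop@B0
  join B5 pred B4: B4→B1 stop@B0
  B0 → ∅
  B1 → {B1,B3,B5}
  B2 → {B3,B5}
  B3 → {B5}
  B4 → {B1,B5}
  B5 → ∅

DF(B2) = ["B3", "B5"]

Answer: ["B3", "B5"]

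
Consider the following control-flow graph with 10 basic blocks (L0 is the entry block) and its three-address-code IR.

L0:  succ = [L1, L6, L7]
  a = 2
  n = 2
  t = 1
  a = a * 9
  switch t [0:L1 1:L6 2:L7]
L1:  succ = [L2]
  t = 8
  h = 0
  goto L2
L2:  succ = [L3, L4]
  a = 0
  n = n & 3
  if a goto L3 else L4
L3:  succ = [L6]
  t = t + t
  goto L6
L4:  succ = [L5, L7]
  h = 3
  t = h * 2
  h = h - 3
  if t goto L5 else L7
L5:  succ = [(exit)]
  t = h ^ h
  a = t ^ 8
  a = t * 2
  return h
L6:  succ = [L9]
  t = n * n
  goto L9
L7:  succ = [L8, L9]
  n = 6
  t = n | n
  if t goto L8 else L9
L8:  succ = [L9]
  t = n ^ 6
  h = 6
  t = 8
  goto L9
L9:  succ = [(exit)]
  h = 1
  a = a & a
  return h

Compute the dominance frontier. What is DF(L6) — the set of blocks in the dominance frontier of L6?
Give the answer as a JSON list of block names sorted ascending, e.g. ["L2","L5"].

idom tree: L1←L0 L2←L1 L3←L2 L4←L2 L5←L4 L6←L0 L7←L0 L8←L7 L9←L0
Join-block Dom:
  L6: preds {L0,L3}: {L0} ∩ {L0,L1,L2,L3} = {L0}; idom=L0
  L7: preds {L0,L4}: {L0} ∩ {L0,L1,L2,L4} = {L0}; idom=L0
  L9: preds {L6,L7,L8}: {L0,L6} ∩ {L0,L7} ∩ {L0,L7,L8} = {L0}; idom=L0

DF walk-up:
  join L6 pred L0: · stop@L0
  join L6 pred L3: L3→L2→L1 stop@L0
  join L7 pred L0: · stop@L0
  join L7 pred L4: L4→L2→L1 stop@L0
  join L9 pred L6: L6 stop@L0
  join L9 pred L7: L7 stop@L0
  join L9 pred L8: L8→L7 stop@L0
  DF(L0)=∅
  DF(L1)={L6,L7}
  DF(L2)={L6,L7}
  DF(L3)={L6}
  DF(L4)={L7}
  DF(L5)=∅
  DF(L6)={L9}
  DF(L7)={L9}
  DF(L8)={L9}
  DF(L9)=∅

DF(L6) = ["L9"]

Answer: ["L9"]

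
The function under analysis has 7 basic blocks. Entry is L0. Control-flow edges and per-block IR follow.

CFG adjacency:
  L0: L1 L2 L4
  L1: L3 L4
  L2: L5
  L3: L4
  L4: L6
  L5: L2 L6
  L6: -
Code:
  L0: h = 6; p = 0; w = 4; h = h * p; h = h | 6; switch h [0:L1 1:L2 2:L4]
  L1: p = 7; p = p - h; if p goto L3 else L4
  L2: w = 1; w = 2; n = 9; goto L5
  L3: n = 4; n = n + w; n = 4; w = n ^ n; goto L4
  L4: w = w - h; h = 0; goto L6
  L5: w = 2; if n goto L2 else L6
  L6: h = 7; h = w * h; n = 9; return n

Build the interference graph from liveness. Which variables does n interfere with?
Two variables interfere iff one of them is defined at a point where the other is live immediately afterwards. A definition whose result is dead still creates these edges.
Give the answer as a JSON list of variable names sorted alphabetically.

Answer: ["h", "w"]

Derivation:
Per-block:
  L0 def {h,p,w} use ∅
  L1 def {p} use {h}
  L2 def {n,w} use ∅
  L3 def {n,w} use {w}
  L4 def {h,w} use {h,w}
  L5 def {w} use {n}
  L6 def {h,n} use {w}

Live sets:
  L0: in=∅ out={h,w}
  L1: in={h,w} out={h,w}
  L2: in=∅ out={n}
  L3: in={h,w} out={h,w}
  L4: in={h,w} out={w}
  L5: in={n} out={w}
  L6: in={w} out=∅

Conflict graph:
  h — {n,p,w}
  n — {h,w}
  p — {h,w}
  w — {h,n,p}

N(n) = ["h", "w"]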